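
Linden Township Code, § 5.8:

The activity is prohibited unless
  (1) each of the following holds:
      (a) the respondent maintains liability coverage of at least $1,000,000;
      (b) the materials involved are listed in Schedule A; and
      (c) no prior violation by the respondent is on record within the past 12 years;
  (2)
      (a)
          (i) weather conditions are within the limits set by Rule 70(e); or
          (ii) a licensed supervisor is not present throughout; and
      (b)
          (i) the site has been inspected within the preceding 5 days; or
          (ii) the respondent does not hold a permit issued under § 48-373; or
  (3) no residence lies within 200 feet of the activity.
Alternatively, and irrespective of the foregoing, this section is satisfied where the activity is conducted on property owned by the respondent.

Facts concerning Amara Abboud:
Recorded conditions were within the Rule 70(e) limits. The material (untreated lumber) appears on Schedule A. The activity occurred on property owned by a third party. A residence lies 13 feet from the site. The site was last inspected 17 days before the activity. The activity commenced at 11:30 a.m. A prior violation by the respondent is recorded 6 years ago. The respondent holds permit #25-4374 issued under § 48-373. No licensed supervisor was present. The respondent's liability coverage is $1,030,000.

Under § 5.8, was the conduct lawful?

No — unlawful.

(a) coverage ≥ $1,000,000 — met.
(b) Schedule A material — met.
(c) no prior violation — not met.
(1): T AND T AND F → false.
(i) weather ok — holds.
(ii) not (supervisor present) — met.
So (a) is satisfied (T OR T).
(i) site inspected — not satisfied.
(ii) not (holds permit) — not met.
(b): F OR F → false.
So (2) is not satisfied (T AND F).
(3) no residence in 200 ft — not satisfied.
Overall = F OR F OR F = false.
Exception (own property) — not satisfied.
Result: main false OR exception false → false.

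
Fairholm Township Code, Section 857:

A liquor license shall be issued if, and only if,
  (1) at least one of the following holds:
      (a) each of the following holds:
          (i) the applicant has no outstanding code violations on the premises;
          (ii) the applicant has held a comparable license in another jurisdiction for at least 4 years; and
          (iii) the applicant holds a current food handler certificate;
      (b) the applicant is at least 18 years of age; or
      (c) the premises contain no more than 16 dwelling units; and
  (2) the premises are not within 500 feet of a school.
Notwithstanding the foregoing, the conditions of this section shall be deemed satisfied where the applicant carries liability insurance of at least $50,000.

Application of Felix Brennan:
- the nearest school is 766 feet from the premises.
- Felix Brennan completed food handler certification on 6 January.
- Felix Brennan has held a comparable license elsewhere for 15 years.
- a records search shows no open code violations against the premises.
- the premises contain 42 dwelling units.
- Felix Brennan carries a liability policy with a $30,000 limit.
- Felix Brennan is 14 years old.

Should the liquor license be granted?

(i) no code violations — met.
(ii) prior license ≥ 4 yr — satisfied.
(iii) food handler cert. — holds.
(a) = T AND T AND T = true.
(b) age ≥ 18 — fails.
(c) ≤ 16 units — not met.
(1) = T OR F OR F = true.
(2) ≥500 ft from school — met.
Overall = T AND T = true.
Exception (insurance ≥ $50,000) — not satisfied.
Result: main true OR exception false → true.

Yes — granted.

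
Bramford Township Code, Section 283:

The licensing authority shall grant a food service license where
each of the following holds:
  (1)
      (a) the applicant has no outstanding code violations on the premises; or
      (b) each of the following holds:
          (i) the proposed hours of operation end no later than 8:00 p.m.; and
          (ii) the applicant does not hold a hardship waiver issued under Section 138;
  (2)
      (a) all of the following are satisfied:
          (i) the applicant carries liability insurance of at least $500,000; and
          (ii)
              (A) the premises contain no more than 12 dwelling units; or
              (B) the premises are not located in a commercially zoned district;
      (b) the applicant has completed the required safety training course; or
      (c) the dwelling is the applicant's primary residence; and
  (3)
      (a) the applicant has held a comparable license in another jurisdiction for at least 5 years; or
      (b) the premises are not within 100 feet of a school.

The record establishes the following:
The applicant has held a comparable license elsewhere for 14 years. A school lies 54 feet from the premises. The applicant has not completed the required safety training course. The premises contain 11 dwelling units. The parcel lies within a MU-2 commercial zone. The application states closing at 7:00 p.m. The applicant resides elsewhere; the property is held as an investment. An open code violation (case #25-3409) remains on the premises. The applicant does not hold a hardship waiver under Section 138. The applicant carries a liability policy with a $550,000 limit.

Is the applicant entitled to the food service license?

(a) no code violations — fails.
(i) closes by 8 p.m. — met.
(ii) not (hardship waiver) — holds.
(b): T AND T → true.
So (1) is satisfied (F OR T).
(i) insurance ≥ $500,000 — met.
(A) ≤ 12 units — satisfied.
(B) not (commercially zoned) — fails.
(ii) = T OR F = true.
(a): T AND T → true.
(b) safety training — not satisfied.
(c) primary residence — not met.
(2) = T OR F OR F = true.
(a) prior license ≥ 5 yr — satisfied.
(b) ≥100 ft from school — fails.
(3) = T OR F = true.
Overall: T AND T AND T → true.

Yes — granted.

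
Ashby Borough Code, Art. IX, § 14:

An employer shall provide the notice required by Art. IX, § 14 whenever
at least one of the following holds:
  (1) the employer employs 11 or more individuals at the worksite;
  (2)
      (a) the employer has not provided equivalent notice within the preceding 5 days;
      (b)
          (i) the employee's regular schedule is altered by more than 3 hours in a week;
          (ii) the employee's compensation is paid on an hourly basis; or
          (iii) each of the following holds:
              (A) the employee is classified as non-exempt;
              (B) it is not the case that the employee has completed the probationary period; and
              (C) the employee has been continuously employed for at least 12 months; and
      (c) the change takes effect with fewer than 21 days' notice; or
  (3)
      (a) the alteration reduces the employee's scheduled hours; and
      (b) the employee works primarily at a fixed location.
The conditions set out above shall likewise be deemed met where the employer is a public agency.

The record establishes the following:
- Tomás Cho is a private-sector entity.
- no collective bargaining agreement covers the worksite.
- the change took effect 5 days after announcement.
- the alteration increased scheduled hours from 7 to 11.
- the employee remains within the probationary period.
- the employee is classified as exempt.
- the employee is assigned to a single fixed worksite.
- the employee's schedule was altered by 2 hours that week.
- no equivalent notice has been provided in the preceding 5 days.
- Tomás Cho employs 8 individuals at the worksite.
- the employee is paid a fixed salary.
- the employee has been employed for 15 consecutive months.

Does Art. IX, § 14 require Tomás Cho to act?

No — not required.

(1) ≥ 11 at site — fails.
(a) no recent notice — satisfied.
(i) schedule shift > 3h — fails.
(ii) hourly-paid — fails.
(A) non-exempt — not met.
(B) not (past probation) — satisfied.
(C) tenure ≥ 12 mo. — met.
(iii) = F AND T AND T = false.
So (b) is not satisfied (F OR F OR F).
(c) < 21 days' notice — met.
So (2) is not satisfied (T AND F AND T).
(a) hours reduced — not satisfied.
(b) fixed location — holds.
(3) = F AND T = false.
Overall: F OR F OR F → false.
Exception (public agency) — not satisfied.
Result: main false OR exception false → false.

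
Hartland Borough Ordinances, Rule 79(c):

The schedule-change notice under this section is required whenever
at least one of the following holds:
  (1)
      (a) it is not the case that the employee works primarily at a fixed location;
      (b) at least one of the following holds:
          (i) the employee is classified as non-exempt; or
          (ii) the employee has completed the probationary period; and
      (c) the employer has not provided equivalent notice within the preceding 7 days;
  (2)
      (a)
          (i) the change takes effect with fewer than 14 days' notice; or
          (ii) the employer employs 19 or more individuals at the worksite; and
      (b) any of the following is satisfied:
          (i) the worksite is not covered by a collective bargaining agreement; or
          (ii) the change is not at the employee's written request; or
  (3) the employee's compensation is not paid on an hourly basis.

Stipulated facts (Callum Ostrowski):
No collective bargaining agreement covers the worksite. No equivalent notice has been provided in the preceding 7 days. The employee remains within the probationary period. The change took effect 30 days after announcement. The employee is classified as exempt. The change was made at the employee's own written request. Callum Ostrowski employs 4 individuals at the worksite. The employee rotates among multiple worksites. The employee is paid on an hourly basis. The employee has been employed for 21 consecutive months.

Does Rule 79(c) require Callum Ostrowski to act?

(a) not (fixed location) — satisfied.
(i) non-exempt — fails.
(ii) past probation — not satisfied.
(b): F OR F → false.
(c) no recent notice — satisfied.
(1) = T AND F AND T = false.
(i) < 14 days' notice — fails.
(ii) ≥ 19 at site — not met.
(a): F OR F → false.
(i) no CBA — met.
(ii) not employee-requested — not met.
(b) = T OR F = true.
(2): F AND T → false.
(3) not (hourly-paid) — not satisfied.
Overall: F OR F OR F → false.

No — not required.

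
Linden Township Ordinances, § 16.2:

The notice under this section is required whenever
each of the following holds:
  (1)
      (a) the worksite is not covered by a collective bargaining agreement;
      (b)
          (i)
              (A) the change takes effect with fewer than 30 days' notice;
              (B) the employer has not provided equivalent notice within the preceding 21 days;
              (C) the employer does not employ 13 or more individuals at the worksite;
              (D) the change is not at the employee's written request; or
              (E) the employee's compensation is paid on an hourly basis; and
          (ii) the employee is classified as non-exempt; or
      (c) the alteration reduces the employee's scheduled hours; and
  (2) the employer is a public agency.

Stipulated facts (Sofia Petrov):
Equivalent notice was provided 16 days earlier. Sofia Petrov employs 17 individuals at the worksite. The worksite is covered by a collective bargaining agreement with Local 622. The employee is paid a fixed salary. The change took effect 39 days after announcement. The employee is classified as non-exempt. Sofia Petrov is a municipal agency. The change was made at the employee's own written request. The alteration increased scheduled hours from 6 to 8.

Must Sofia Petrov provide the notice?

(a) no CBA — not satisfied.
(A) < 30 days' notice — fails.
(B) no recent notice — not satisfied.
(C) not (≥ 13 at site) — not met.
(D) not employee-requested — not met.
(E) hourly-paid — not met.
So (i) is not satisfied (F OR F OR F OR F OR F).
(ii) non-exempt — satisfied.
So (b) is not satisfied (F AND T).
(c) hours reduced — not met.
(1): F OR F OR F → false.
(2) public agency — holds.
Overall: F AND T → false.

No — not required.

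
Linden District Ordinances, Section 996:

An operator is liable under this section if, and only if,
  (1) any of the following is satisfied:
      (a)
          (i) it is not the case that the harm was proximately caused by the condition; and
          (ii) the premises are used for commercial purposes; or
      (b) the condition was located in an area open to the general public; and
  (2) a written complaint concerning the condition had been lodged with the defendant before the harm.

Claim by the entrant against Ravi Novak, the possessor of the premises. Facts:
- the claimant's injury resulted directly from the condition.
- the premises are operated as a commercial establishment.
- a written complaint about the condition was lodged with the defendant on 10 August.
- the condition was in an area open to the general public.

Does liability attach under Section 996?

Yes — liable.

(i) not (proximate cause) — not satisfied.
(ii) commercial use — satisfied.
(a): F AND T → false.
(b) public area — met.
(1): F OR T → true.
(2) complaint lodged — holds.
So Overall is satisfied (T AND T).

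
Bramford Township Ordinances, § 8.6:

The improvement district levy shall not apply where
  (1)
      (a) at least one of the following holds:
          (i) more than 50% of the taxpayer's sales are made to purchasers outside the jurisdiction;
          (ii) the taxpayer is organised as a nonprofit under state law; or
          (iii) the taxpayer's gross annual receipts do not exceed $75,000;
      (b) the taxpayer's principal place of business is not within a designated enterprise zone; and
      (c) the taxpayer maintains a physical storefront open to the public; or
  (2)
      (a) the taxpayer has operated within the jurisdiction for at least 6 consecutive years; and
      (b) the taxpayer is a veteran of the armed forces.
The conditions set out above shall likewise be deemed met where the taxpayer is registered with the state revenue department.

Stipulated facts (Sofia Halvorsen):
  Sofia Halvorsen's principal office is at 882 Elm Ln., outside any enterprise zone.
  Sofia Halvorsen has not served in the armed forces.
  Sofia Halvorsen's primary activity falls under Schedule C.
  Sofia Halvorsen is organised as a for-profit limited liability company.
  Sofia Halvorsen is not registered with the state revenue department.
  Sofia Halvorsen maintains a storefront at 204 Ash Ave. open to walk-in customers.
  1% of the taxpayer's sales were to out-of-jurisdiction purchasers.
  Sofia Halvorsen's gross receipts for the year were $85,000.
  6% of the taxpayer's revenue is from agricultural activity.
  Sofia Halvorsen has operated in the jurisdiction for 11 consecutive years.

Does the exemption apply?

No — not exempt.

(i) >50% out-of-jur. sales — fails.
(ii) nonprofit — fails.
(iii) receipts ≤ $75,000 — not met.
(a) = F OR F OR F = false.
(b) not (in enterprise zone) — satisfied.
(c) has storefront — met.
So (1) is not satisfied (F AND T AND T).
(a) ≥ 6 yrs in jurisdiction — satisfied.
(b) veteran — not satisfied.
(2): T AND F → false.
Overall: F OR F → false.
Exception (state-registered) — not satisfied.
Result: main false OR exception false → false.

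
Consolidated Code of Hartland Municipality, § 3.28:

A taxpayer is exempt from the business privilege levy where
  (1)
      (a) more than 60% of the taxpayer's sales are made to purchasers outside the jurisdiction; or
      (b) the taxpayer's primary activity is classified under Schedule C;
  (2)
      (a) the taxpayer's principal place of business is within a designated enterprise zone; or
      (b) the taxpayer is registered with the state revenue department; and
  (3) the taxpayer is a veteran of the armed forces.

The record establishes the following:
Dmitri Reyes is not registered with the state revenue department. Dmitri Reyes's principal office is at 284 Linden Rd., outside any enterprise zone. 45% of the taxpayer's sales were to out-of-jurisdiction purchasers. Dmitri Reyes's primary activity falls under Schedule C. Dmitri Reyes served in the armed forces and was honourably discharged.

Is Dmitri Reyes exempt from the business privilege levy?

No — not exempt.

(a) >60% out-of-jur. sales — not met.
(b) Schedule C activity — satisfied.
(1): F OR T → true.
(a) in enterprise zone — not satisfied.
(b) state-registered — fails.
(2) = F OR F = false.
(3) veteran — holds.
Overall = T AND F AND T = false.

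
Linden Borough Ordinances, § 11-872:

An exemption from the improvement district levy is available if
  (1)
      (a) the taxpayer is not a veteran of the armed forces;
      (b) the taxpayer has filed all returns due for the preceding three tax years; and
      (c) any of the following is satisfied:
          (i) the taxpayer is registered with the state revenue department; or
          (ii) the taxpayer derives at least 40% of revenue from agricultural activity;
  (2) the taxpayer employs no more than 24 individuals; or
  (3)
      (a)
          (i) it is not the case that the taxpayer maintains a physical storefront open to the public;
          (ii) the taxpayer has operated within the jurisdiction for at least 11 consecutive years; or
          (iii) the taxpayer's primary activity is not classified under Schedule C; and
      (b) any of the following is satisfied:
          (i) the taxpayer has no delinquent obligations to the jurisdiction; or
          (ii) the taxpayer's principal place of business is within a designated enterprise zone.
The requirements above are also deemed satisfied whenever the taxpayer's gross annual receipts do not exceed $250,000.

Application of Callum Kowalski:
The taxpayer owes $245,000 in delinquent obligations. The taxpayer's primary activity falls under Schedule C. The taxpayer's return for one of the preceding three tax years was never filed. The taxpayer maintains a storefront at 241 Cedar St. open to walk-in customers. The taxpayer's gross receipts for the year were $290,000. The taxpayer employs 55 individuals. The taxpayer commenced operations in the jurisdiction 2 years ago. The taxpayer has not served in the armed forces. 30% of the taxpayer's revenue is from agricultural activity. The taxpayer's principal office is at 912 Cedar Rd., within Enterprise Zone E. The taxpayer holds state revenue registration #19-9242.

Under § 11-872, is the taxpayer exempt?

No — not exempt.

(a) not (veteran) — satisfied.
(b) returns current — not met.
(i) state-registered — met.
(ii) ≥40% agricultural — not met.
(c) = T OR F = true.
(1): T AND F AND T → false.
(2) ≤ 24 employees — not met.
(i) not (has storefront) — not satisfied.
(ii) ≥ 11 yrs in jurisdiction — not met.
(iii) not (Schedule C activity) — fails.
So (a) is not satisfied (F OR F OR F).
(i) no delinquency — not met.
(ii) in enterprise zone — met.
(b) = F OR T = true.
(3) = F AND T = false.
Overall: F OR F OR F → false.
Exception (receipts ≤ $250,000) — not satisfied.
Result: main false OR exception false → false.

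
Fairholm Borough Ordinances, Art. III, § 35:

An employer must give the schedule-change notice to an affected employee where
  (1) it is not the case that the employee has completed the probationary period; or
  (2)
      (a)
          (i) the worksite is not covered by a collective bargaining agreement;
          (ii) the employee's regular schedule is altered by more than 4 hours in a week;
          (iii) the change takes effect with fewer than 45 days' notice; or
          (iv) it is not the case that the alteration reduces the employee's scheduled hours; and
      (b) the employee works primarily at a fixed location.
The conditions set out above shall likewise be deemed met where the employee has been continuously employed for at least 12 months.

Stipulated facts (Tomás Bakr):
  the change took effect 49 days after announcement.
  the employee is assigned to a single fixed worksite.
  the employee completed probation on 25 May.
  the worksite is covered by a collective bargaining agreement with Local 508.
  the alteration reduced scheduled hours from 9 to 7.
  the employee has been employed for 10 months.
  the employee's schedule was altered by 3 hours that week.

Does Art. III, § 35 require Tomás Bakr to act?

(1) not (past probation) — not met.
(i) no CBA — not satisfied.
(ii) schedule shift > 4h — not satisfied.
(iii) < 45 days' notice — not satisfied.
(iv) not (hours reduced) — not satisfied.
So (a) is not satisfied (F OR F OR F OR F).
(b) fixed location — satisfied.
(2): F AND T → false.
Overall = F OR F = false.
Exception (tenure ≥ 12 mo.) — not satisfied.
Result: main false OR exception false → false.

No — not required.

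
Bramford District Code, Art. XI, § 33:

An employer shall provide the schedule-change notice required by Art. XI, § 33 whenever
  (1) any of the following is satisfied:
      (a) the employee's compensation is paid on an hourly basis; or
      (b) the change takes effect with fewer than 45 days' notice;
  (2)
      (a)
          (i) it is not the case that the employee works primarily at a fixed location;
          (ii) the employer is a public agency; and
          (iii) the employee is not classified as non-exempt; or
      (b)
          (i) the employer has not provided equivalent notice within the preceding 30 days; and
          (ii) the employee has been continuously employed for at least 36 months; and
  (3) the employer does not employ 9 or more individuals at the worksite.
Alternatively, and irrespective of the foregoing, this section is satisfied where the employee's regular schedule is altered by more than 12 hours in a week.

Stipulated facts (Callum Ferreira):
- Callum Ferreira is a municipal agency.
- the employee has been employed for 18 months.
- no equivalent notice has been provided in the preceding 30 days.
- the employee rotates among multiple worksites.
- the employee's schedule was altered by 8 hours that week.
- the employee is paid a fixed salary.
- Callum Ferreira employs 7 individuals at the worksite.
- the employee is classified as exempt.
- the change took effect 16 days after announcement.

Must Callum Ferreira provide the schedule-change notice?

Yes — required.

(a) hourly-paid — fails.
(b) < 45 days' notice — holds.
(1): F OR T → true.
(i) not (fixed location) — holds.
(ii) public agency — met.
(iii) not (non-exempt) — met.
(a): T AND T AND T → true.
(i) no recent notice — met.
(ii) tenure ≥ 36 mo. — not met.
(b) = T AND F = false.
So (2) is satisfied (T OR F).
(3) not (≥ 9 at site) — holds.
So Overall is satisfied (T AND T AND T).
Exception (schedule shift > 12h) — not satisfied.
Result: main true OR exception false → true.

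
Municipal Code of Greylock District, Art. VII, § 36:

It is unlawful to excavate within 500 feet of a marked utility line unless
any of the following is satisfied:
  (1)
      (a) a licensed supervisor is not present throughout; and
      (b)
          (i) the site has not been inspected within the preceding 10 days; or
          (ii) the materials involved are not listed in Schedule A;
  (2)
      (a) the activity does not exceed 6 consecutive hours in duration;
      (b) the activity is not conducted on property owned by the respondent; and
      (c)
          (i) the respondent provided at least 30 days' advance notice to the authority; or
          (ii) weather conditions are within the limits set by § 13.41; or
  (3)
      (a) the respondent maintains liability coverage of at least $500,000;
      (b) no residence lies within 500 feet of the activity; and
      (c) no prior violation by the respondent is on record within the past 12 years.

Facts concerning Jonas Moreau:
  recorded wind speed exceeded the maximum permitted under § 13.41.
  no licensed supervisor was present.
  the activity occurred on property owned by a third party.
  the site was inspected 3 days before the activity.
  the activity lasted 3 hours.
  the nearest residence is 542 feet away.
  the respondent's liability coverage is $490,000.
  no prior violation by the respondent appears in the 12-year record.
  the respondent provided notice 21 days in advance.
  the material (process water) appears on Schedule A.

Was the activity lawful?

No — unlawful.

(a) not (supervisor present) — holds.
(i) not (site inspected) — not satisfied.
(ii) not (Schedule A material) — not satisfied.
(b) = F OR F = false.
(1) = T AND F = false.
(a) ≤ 6 hrs duration — holds.
(b) not (own property) — holds.
(i) ≥30 days' notice — not satisfied.
(ii) weather ok — not met.
(c) = F OR F = false.
So (2) is not satisfied (T AND T AND F).
(a) coverage ≥ $500,000 — fails.
(b) no residence in 500 ft — met.
(c) no prior violation — satisfied.
(3) = F AND T AND T = false.
Overall: F OR F OR F → false.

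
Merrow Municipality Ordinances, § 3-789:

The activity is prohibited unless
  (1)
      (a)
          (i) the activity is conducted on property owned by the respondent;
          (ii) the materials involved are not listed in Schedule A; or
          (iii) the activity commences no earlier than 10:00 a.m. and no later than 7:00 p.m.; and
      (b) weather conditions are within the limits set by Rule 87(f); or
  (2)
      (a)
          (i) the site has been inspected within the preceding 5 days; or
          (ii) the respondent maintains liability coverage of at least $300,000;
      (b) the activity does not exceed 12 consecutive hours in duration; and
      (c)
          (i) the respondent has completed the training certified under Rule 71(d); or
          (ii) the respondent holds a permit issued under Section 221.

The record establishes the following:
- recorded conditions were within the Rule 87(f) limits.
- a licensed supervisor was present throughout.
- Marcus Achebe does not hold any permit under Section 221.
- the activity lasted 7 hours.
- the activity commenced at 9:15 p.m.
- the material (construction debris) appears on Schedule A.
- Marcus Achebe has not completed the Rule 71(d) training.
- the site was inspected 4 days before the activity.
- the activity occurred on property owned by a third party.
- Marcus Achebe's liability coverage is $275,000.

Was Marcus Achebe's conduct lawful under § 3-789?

No — unlawful.

(i) own property — not met.
(ii) not (Schedule A material) — not satisfied.
(iii) start within hours — not met.
So (a) is not satisfied (F OR F OR F).
(b) weather ok — met.
(1): F AND T → false.
(i) site inspected — holds.
(ii) coverage ≥ $300,000 — not met.
(a) = T OR F = true.
(b) ≤ 12 hrs duration — met.
(i) training certified — fails.
(ii) holds permit — not satisfied.
(c) = F OR F = false.
So (2) is not satisfied (T AND T AND F).
Overall = F OR F = false.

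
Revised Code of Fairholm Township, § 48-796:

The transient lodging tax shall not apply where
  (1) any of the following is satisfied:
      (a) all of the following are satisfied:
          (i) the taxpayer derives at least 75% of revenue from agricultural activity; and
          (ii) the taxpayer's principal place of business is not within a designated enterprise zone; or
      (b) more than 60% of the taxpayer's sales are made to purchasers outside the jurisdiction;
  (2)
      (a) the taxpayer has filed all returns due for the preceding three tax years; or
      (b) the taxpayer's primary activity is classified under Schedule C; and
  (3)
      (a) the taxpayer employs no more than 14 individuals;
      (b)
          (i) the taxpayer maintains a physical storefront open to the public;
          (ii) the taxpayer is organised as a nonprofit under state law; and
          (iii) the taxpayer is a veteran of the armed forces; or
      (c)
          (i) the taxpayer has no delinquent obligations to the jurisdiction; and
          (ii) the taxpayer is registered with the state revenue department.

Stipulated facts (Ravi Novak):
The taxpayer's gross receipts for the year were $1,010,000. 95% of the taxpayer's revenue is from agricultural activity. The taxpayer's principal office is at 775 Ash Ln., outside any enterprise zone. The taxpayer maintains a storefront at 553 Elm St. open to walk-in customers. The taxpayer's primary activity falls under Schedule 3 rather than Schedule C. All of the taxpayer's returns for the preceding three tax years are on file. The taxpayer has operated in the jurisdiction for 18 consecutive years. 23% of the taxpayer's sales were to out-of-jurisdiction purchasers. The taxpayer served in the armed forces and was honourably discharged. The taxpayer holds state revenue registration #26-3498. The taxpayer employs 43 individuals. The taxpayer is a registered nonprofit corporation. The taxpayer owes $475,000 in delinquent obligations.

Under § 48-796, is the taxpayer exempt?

Yes — exempt.

(i) ≥75% agricultural — holds.
(ii) not (in enterprise zone) — met.
(a): T AND T → true.
(b) >60% out-of-jur. sales — fails.
So (1) is satisfied (T OR F).
(a) returns current — satisfied.
(b) Schedule C activity — not satisfied.
(2) = T OR F = true.
(a) ≤ 14 employees — fails.
(i) has storefront — satisfied.
(ii) nonprofit — met.
(iii) veteran — met.
So (b) is satisfied (T AND T AND T).
(i) no delinquency — not satisfied.
(ii) state-registered — met.
(c) = F AND T = false.
(3) = F OR T OR F = true.
Overall = T AND T AND T = true.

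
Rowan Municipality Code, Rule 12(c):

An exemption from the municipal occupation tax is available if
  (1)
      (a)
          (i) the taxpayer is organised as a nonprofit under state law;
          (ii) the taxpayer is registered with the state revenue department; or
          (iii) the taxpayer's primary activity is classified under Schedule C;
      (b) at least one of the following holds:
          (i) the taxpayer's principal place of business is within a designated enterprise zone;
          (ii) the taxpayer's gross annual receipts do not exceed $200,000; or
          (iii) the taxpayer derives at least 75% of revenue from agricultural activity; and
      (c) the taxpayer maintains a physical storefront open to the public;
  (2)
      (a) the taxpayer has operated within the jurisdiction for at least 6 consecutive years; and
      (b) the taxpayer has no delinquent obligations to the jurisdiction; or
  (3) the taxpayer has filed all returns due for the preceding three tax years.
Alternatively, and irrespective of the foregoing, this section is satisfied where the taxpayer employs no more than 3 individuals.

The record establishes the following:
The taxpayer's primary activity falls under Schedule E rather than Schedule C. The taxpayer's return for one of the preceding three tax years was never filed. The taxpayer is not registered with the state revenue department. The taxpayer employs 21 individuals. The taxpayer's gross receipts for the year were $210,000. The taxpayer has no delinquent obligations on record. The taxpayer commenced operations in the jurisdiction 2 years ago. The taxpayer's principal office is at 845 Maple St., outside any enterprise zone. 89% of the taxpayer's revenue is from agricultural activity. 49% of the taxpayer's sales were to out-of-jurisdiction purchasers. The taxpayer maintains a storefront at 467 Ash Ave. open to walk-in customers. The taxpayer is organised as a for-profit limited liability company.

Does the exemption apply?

(i) nonprofit — not satisfied.
(ii) state-registered — not satisfied.
(iii) Schedule C activity — fails.
So (a) is not satisfied (F OR F OR F).
(i) in enterprise zone — not satisfied.
(ii) receipts ≤ $200,000 — not satisfied.
(iii) ≥75% agricultural — satisfied.
So (b) is satisfied (F OR F OR T).
(c) has storefront — met.
(1): F AND T AND T → false.
(a) ≥ 6 yrs in jurisdiction — fails.
(b) no delinquency — met.
So (2) is not satisfied (F AND T).
(3) returns current — not satisfied.
Overall: F OR F OR F → false.
Exception (≤ 3 employees) — not satisfied.
Result: main false OR exception false → false.

No — not exempt.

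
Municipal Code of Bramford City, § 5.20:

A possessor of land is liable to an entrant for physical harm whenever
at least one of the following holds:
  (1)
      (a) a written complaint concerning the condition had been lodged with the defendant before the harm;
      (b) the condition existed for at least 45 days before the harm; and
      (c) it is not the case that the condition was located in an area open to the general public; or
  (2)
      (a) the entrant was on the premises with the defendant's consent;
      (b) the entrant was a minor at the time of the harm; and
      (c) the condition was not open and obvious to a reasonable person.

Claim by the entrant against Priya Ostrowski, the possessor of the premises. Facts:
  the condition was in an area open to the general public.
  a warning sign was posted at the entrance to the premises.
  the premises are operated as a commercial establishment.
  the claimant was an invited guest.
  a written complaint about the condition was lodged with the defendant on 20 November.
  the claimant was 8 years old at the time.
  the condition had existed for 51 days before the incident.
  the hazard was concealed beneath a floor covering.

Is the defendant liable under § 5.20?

Yes — liable.

(a) complaint lodged — holds.
(b) condition ≥45 days old — satisfied.
(c) not (public area) — fails.
So (1) is not satisfied (T AND T AND F).
(a) consent to enter — satisfied.
(b) entrant a minor — met.
(c) not open/obvious — satisfied.
(2): T AND T AND T → true.
Overall: F OR T → true.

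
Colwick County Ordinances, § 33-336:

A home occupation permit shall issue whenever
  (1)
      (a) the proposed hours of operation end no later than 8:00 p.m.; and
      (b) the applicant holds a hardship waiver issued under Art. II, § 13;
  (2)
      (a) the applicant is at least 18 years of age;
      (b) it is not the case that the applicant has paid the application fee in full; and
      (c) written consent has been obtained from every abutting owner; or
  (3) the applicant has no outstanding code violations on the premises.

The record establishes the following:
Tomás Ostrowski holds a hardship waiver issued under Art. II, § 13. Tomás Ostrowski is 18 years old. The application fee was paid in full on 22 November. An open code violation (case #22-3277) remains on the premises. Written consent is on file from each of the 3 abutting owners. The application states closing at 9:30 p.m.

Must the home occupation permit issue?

No — denied.

(a) closes by 8 p.m. — not met.
(b) hardship waiver — satisfied.
(1) = F AND T = false.
(a) age ≥ 18 — met.
(b) not (fee paid) — not met.
(c) all abutters consent — satisfied.
(2) = T AND F AND T = false.
(3) no code violations — fails.
Overall: F OR F OR F → false.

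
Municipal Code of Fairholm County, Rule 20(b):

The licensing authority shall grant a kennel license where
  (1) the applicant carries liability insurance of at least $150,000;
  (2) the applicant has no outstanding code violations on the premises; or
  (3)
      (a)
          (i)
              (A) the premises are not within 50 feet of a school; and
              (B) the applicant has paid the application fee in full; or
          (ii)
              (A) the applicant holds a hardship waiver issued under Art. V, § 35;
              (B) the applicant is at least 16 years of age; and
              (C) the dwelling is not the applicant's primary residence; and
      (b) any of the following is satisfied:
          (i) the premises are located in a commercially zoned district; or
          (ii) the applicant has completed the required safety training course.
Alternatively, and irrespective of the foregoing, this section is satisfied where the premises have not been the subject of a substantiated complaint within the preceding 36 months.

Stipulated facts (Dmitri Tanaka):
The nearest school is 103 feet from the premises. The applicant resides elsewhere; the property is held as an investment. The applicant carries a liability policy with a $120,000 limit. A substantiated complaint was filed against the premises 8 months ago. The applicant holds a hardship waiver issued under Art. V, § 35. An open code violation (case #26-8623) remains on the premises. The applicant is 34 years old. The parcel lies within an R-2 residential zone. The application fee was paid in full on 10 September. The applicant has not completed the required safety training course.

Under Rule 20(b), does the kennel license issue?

No — denied.

(1) insurance ≥ $150,000 — not satisfied.
(2) no code violations — fails.
(A) ≥50 ft from school — holds.
(B) fee paid — holds.
(i) = T AND T = true.
(A) hardship waiver — satisfied.
(B) age ≥ 16 — satisfied.
(C) not (primary residence) — met.
So (ii) is satisfied (T AND T AND T).
(a) = T OR T = true.
(i) commercially zoned — not met.
(ii) safety training — not met.
(b) = F OR F = false.
(3): T AND F → false.
Overall = F OR F OR F = false.
Exception (no complaint in 36 mo.) — not satisfied.
Result: main false OR exception false → false.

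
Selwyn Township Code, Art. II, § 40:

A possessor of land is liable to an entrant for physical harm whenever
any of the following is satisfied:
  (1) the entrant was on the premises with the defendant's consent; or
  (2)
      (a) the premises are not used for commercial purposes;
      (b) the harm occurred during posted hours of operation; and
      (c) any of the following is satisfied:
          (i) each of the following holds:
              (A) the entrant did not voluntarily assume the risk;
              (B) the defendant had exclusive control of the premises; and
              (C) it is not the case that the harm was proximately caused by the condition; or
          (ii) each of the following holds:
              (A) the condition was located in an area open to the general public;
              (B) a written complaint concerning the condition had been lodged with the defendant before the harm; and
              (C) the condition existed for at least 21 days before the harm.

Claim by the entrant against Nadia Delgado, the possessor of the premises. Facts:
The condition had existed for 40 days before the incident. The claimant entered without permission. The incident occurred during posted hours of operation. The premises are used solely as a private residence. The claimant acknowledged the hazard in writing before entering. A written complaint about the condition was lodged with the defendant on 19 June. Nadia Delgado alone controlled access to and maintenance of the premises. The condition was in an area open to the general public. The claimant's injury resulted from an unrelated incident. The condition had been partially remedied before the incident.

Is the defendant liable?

Yes — liable.

(1) consent to enter — not satisfied.
(a) not (commercial use) — met.
(b) during posted hours — met.
(A) no assumed risk — fails.
(B) exclusive control — satisfied.
(C) not (proximate cause) — satisfied.
So (i) is not satisfied (F AND T AND T).
(A) public area — satisfied.
(B) complaint lodged — holds.
(C) condition ≥21 days old — satisfied.
(ii): T AND T AND T → true.
(c) = F OR T = true.
(2) = T AND T AND T = true.
Overall = F OR T = true.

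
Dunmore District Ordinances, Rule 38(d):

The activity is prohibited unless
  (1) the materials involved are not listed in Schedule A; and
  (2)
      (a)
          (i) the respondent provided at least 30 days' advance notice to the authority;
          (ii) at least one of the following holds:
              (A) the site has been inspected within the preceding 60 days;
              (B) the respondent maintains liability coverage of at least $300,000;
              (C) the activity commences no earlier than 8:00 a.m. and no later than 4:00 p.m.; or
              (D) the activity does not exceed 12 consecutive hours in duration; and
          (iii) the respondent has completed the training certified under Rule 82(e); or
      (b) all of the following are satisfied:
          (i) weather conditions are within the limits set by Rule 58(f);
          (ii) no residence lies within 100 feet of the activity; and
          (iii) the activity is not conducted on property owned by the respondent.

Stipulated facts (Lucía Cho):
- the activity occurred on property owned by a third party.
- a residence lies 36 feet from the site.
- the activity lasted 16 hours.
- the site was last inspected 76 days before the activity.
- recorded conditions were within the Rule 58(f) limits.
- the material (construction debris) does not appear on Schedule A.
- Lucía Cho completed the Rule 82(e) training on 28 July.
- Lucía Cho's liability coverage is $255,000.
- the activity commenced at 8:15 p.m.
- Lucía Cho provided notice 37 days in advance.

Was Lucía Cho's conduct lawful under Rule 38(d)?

No — unlawful.

(1) not (Schedule A material) — met.
(i) ≥30 days' notice — satisfied.
(A) site inspected — not met.
(B) coverage ≥ $300,000 — fails.
(C) start within hours — not satisfied.
(D) ≤ 12 hrs duration — fails.
(ii) = F OR F OR F OR F = false.
(iii) training certified — satisfied.
So (a) is not satisfied (T AND F AND T).
(i) weather ok — met.
(ii) no residence in 100 ft — not satisfied.
(iii) not (own property) — satisfied.
(b) = T AND F AND T = false.
(2) = F OR F = false.
So Overall is not satisfied (T AND F).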